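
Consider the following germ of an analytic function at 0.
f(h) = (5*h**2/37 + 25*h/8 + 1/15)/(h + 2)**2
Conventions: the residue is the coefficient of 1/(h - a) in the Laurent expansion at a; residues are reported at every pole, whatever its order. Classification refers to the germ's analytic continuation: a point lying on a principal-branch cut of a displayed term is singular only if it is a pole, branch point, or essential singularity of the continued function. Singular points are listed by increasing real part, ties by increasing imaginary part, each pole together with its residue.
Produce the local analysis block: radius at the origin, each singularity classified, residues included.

Denominator factor (h + 2)^2: pole of order 2 at -2, modulus 2.
The radius of convergence is the smallest modulus among the singular points: 2.
At the order-2 pole -2 set g(h) = (h - (-2))^2*f(h) = 5*h**2/37 + 25*h/8 + 1/15.
Order-2 pole: residue = g'(a); g'(-2) = 765/296, so the residue is 765/296.

Radius of convergence at 0: 2.
At -2: a pole of order 2; residue 765/296.


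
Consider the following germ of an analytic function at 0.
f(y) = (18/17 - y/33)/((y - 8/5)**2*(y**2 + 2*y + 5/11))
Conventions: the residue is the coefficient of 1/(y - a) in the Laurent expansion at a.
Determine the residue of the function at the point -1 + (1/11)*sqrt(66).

The residue is 6996475/99303154 + (30355975/1787456772)*sqrt(66).

The factor y**2 + 2*y + 5/11 splits as (y - a)(y - a') with a = -1 + (1/11)*sqrt(66), a' = -1 - (1/11)*sqrt(66). At the order-1 pole a set g(y) = (y - a)*f(y) = [(18/17 - y/33)/(y - 8/5)**2] / (y - a').
Simple pole: residue = g(a) at a = -1 + (1/11)*sqrt(66), which is 6996475/99303154 + (30355975/1787456772)*sqrt(66).


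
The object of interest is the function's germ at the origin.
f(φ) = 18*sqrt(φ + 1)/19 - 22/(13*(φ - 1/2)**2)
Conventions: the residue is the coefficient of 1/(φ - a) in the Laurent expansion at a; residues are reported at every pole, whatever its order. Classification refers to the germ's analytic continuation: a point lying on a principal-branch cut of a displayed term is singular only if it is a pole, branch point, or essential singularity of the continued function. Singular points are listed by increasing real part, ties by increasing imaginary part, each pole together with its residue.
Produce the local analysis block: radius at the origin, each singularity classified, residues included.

Radius of convergence at 0: 1/2.
At -1: an algebraic (square-root) branch point.
At 1/2: a pole of order 2; residue 0.

Denominator factor (φ - 1/2)^2: pole of order 2 at 1/2, modulus 1/2.
Branch term (18/19)*sqrt(1 - φ/(-1)): its argument vanishes at φ = -1, a square-root branch point, modulus 1.
The radius of convergence is the smallest modulus among the singular points: 1/2.
The branch term is analytic at 1/2 and contributes nothing to the residue; only the rational part matters.
At the order-2 pole 1/2 set g(φ) = (φ - (1/2))^2*(rational part) = -22/13.
Order-2 pole: residue = g'(a); g'(1/2) = 0, so the residue is 0.
List the singular points by increasing real part (a conjugate pair: the negative imaginary part first).


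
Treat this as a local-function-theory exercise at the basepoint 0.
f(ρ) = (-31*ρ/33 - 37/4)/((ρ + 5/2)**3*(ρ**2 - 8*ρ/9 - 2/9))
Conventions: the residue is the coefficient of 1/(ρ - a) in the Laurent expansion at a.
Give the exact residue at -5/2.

The residue is -39011108/96059601.

At the order-3 pole -5/2 set g(ρ) = (ρ - (-5/2))^3*f(ρ) = (-31*ρ/33 - 37/4)/(ρ**2 - 8*ρ/9 - 2/9).
Order-3 pole: residue = g''(a)/2; g''(-5/2) = -78022216/96059601, so the residue is -39011108/96059601.


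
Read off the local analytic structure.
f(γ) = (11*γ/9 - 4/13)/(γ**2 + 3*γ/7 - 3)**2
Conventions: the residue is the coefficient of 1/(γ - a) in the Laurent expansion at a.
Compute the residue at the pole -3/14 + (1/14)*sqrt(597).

The residue is (15239/13899951)*sqrt(597).

The factor γ**2 + 3*γ/7 - 3 splits as (γ - a)(γ - a') with a = -3/14 + (1/14)*sqrt(597), a' = -3/14 - (1/14)*sqrt(597). At the order-2 pole a set g(γ) = (γ - a)^2*f(γ) = [11*γ/9 - 4/13] / (γ - a')^2.
Order-2 pole: residue = g'(a); g'(-3/14 + (1/14)*sqrt(597)) = (15239/13899951)*sqrt(597), so the residue is (15239/13899951)*sqrt(597).


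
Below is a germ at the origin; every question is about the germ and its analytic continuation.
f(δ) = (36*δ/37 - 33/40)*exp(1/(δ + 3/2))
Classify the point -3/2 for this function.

The point is an essential singularity.

The exponent 1/(δ - (-3/2)) has a pole at -3/2, so exp(1/(δ - (-3/2))) takes every nonzero value near it: an essential singularity (not a pole of any order).


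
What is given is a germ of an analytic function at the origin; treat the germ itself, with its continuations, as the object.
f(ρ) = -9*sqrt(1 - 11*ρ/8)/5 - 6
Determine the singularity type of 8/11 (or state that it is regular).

The point is an algebraic (square-root) branch point.

The term (-9/5)*sqrt(1 - ρ/(8/11)) has argument 1 - 8/11/(8/11) = 0 at 8/11: a square-root (algebraic, two-sheeted) branch point; the remaining terms are analytic or single-valued there.


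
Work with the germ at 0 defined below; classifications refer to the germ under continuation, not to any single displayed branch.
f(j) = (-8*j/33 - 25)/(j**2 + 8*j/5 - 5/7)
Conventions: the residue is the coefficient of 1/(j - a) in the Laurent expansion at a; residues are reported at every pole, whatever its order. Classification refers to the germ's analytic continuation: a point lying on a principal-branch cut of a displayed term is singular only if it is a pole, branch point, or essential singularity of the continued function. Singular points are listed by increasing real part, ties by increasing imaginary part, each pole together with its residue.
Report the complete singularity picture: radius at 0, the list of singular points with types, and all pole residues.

Radius of convergence at 0: -4/5 + (1/35)*sqrt(1659).
At -4/5 - (1/35)*sqrt(1659): a pole of order 1; residue -4/33 + (4093/15642)*sqrt(1659).
At -4/5 + (1/35)*sqrt(1659): a pole of order 1; residue -4/33 - (4093/15642)*sqrt(1659).

Denominator factor (j**2 + 8*j/5 - 5/7): discriminant 948/175, real irrational roots -4/5 + (1/35)*sqrt(1659) and -4/5 - (1/35)*sqrt(1659); poles of order 1, moduli -4/5 + (1/35)*sqrt(1659) and 4/5 + (1/35)*sqrt(1659).
The radius of convergence is the smallest modulus among the singular points: -4/5 + (1/35)*sqrt(1659).
The factor j**2 + 8*j/5 - 5/7 splits as (j - a)(j - a') with a = -4/5 - (1/35)*sqrt(1659), a' = -4/5 + (1/35)*sqrt(1659). At the order-1 pole a set g(j) = (j - a)*f(j) = [-8*j/33 - 25] / (j - a').
Simple pole: residue = g(a) at a = -4/5 - (1/35)*sqrt(1659), which is -4/33 + (4093/15642)*sqrt(1659).
The factor j**2 + 8*j/5 - 5/7 splits as (j - a)(j - a') with a = -4/5 + (1/35)*sqrt(1659), a' = -4/5 - (1/35)*sqrt(1659). At the order-1 pole a set g(j) = (j - a)*f(j) = [-8*j/33 - 25] / (j - a').
Simple pole: residue = g(a) at a = -4/5 + (1/35)*sqrt(1659), which is -4/33 - (4093/15642)*sqrt(1659).
List the singular points by increasing real part (a conjugate pair: the negative imaginary part first).


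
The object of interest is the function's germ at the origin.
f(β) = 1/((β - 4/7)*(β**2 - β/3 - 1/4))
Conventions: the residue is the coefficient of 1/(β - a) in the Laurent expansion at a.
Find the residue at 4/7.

At the order-1 pole 4/7 set g(β) = (β - (4/7))*f(β) = 1/(β**2 - β/3 - 1/4).
Simple pole: residue = g(a) at a = 4/7, which is -588/67.

The residue is -588/67.


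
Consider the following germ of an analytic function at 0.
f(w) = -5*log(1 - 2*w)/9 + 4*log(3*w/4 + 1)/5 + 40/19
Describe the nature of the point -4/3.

The term (4/5)*log(1 - w/(-4/3)) has argument 1 - -4/3/(-4/3) = 0 at -4/3: a logarithmic (infinitely-sheeted) branch point; the remaining terms are analytic or single-valued there.

The point is a logarithmic branch point.


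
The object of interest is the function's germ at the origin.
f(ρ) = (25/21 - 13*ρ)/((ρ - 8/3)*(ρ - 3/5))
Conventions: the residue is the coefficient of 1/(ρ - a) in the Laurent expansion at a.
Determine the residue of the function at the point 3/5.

At the order-1 pole 3/5 set g(ρ) = (ρ - (3/5))*f(ρ) = (25/21 - 13*ρ)/(ρ - 8/3).
Simple pole: residue = g(a) at a = 3/5, which is 694/217.

The residue is 694/217.


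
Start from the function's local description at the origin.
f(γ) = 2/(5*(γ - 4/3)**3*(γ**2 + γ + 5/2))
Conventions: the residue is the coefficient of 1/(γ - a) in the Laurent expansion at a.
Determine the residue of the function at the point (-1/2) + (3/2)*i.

The factor γ**2 + γ + 5/2 splits as (γ - a)(γ - a') with a = (-1/2) + (3/2)*i, a' = (-1/2) - (3/2)*i. At the order-1 pole a set g(γ) = (γ - a)*f(γ) = [2/(5*(γ - 4/3)**3)] / (γ - a').
Simple pole: residue = g(a) at a = (-1/2) + (3/2)*i, which is (-45684/5151505) - (24156/5151505)*i.

The residue is (-45684/5151505) - (24156/5151505)*i.


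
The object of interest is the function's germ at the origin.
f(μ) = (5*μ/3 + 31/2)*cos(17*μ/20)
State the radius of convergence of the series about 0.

The radius of convergence is infinite.

The factor cos(17*μ/20) is entire and contributes no finite singular point.
The polynomial part has no poles.
No finite singular points: the Taylor series at 0 converges everywhere.


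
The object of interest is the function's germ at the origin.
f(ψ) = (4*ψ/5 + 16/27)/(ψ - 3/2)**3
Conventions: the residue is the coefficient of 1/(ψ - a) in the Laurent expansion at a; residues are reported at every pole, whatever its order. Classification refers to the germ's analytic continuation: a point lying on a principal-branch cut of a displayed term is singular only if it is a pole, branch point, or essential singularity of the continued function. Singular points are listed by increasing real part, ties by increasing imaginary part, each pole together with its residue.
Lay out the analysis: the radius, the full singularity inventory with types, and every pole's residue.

Denominator factor (ψ - 3/2)^3: pole of order 3 at 3/2, modulus 3/2.
The radius of convergence is the smallest modulus among the singular points: 3/2.
At the order-3 pole 3/2 set g(ψ) = (ψ - (3/2))^3*f(ψ) = 4*ψ/5 + 16/27.
Order-3 pole: residue = g''(a)/2; g''(3/2) = 0, so the residue is 0.

Radius of convergence at 0: 3/2.
At 3/2: a pole of order 3; residue 0.


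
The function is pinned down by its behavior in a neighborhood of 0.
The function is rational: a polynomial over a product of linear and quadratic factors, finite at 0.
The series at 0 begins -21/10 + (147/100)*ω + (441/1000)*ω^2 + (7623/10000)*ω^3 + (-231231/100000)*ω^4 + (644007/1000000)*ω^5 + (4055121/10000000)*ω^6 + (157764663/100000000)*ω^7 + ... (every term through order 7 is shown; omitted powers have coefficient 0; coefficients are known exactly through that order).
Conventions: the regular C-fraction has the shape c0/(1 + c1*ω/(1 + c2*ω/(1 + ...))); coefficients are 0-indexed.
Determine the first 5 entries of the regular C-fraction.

Taylor coefficients (read off): a_0 = -21/10, a_1 = 147/100, a_2 = 441/1000, a_3 = 7623/10000, a_4 = -231231/100000.
c0 = a_0 = -21/10. Peel one level at a time: if S = 1 + c*ω/S' with S'(0) = 1, then c is the ω-coefficient of S and S' = c*ω/(S - 1).
S_1 = c0/f = 1 + (7/10)*ω + (7/10)*ω^2 + ...; c1 = 7/10.
S_2 = c1*ω/(S_1 - 1) = 1 + (-1)*ω + (-3/7)*ω^2 + ...; c2 = -1.
S_3 = c2*ω/(S_2 - 1) = 1 + (-3/7)*ω + (100/49)*ω^2 + ...; c3 = -3/7.
S_4 = c3*ω/(S_3 - 1) = 1 + (100/21)*ω + ...; c4 = 100/21.

The regular C-fraction coefficients are [-21/10, 7/10, -1, -3/7, 100/21].


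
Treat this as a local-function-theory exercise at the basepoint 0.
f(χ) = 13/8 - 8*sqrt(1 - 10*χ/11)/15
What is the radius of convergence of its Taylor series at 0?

Branch term (-8/15)*sqrt(1 - χ/(11/10)): its argument vanishes at χ = 11/10, a square-root branch point, modulus 11/10.
The radius of convergence is the smallest modulus among the singular points: 11/10.

The radius of convergence is 11/10.


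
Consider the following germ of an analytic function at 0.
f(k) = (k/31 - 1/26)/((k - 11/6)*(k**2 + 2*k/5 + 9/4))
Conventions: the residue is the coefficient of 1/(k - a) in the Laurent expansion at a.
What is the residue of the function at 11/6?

At the order-1 pole 11/6 set g(k) = (k - (11/6))*f(k) = (k/31 - 1/26)/(k**2 + 2*k/5 + 9/4).
Simple pole: residue = g(a) at a = 11/6, which is 750/230113.

The residue is 750/230113.


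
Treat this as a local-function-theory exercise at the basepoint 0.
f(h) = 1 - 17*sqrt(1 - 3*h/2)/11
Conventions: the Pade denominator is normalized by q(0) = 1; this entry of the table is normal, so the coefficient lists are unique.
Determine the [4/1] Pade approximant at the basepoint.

Taylor coefficients needed (expand at 0): a_0 = -6/11, a_1 = 51/44, a_2 = 153/352, a_3 = 459/1408, a_4 = 6885/22528, a_5 = 28917/90112.
Write the denominator as Q(h) = 1 + q1*h. Requiring Q*f - P = O(h^6) with deg P <= 4 kills the coefficients of h^5..h^5 in Q*f:
  h^5: a_5 + q1*a_4 = 0, i.e. 28917/90112 + (6885/22528)*q1 = 0.
Solving this linear system: q1 = -21/20.
The numerator is Q*f truncated at degree 4: P0 = a_0 = -6/11; P1 = a_1 + q1*a_0 = 381/220; P2 = a_2 + q1*a_1 = -1377/1760; P3 = a_3 + q1*a_2 = -459/3520; P4 = a_4 + q1*a_3 = -4131/112640.

The Pade approximant has numerator coefficients [-6/11, 381/220, -1377/1760, -459/3520, -4131/112640]; denominator coefficients [1, -21/20].


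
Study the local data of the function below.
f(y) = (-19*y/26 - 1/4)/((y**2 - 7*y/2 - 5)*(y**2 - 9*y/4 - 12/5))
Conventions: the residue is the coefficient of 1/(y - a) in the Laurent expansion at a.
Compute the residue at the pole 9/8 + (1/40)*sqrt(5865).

The residue is 635/8258 + (39385/125926242)*sqrt(5865).

The factor y**2 - 9*y/4 - 12/5 splits as (y - a)(y - a') with a = 9/8 + (1/40)*sqrt(5865), a' = 9/8 - (1/40)*sqrt(5865). At the order-1 pole a set g(y) = (y - a)*f(y) = [(-19*y/26 - 1/4)/(y**2 - 7*y/2 - 5)] / (y - a').
Simple pole: residue = g(a) at a = 9/8 + (1/40)*sqrt(5865), which is 635/8258 + (39385/125926242)*sqrt(5865).


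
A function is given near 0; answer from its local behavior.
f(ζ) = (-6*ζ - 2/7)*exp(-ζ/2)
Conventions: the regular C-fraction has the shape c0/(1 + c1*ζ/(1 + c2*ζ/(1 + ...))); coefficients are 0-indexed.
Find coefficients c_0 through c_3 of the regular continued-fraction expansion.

Taylor coefficients (expand at 0): a_0 = -2/7, a_1 = -41/7, a_2 = 83/28, a_3 = -125/168.
c0 = a_0 = -2/7. Peel one level at a time: if S = 1 + c*ζ/S' with S'(0) = 1, then c is the ζ-coefficient of S and S' = c*ζ/(S - 1).
S_1 = c0/f = 1 + (-41/2)*ζ + (3445/8)*ζ^2 + ...; c1 = -41/2.
S_2 = c1*ζ/(S_1 - 1) = 1 + (3445/164)*ζ + (10417/80688)*ζ^2 + ...; c2 = 3445/164.
S_3 = c2*ζ/(S_2 - 1) = 1 + (-10417/1694940)*ζ + ...; c3 = -10417/1694940.

The regular C-fraction coefficients are [-2/7, -41/2, 3445/164, -10417/1694940].


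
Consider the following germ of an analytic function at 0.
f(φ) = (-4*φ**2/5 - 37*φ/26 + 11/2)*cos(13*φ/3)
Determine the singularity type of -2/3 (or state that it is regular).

The point is a regular point.

There is no denominator, hence no pole anywhere.
The factor cos(13*φ/3) is entire.
So the germ continues analytically to -2/3.


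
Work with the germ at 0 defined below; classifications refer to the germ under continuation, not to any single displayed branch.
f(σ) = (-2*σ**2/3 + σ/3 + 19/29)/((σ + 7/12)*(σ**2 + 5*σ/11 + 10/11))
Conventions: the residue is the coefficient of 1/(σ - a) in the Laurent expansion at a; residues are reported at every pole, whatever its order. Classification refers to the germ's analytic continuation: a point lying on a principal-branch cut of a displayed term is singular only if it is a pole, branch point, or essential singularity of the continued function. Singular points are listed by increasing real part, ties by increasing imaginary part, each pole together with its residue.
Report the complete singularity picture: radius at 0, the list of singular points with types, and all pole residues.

Denominator factor (σ + 7/12): pole of order 1 at -7/12, modulus 7/12.
Denominator factor (σ**2 + 5*σ/11 + 10/11): discriminant -415/121, complex-conjugate roots (-5/22) + ((1/22)*sqrt(415))*i and (-5/22) - ((1/22)*sqrt(415))*i; poles of order 1, moduli (1/11)*sqrt(110) and (1/11)*sqrt(110).
The radius of convergence is the smallest modulus among the singular points: 7/12.
At the order-1 pole -7/12 set g(σ) = (σ - (-7/12))*f(σ) = (-2*σ**2/3 + σ/3 + 19/29)/(σ**2 + 5*σ/11 + 10/11).
Simple pole: residue = g(a) at a = -7/12, which is 32230/135633.
The factor σ**2 + 5*σ/11 + 10/11 splits as (σ - a)(σ - a') with a = (-5/22) - ((1/22)*sqrt(415))*i, a' = (-5/22) + ((1/22)*sqrt(415))*i. At the order-1 pole a set g(σ) = (σ - a)*f(σ) = [(-2*σ**2/3 + σ/3 + 19/29)/(σ + 7/12)] / (σ - a').
Simple pole: residue = g(a) at a = (-5/22) - ((1/22)*sqrt(415))*i, which is (-20442/45211) + ((476606/18762565)*sqrt(415))*i.
The factor σ**2 + 5*σ/11 + 10/11 splits as (σ - a)(σ - a') with a = (-5/22) + ((1/22)*sqrt(415))*i, a' = (-5/22) - ((1/22)*sqrt(415))*i. At the order-1 pole a set g(σ) = (σ - a)*f(σ) = [(-2*σ**2/3 + σ/3 + 19/29)/(σ + 7/12)] / (σ - a').
Simple pole: residue = g(a) at a = (-5/22) + ((1/22)*sqrt(415))*i, which is (-20442/45211) - ((476606/18762565)*sqrt(415))*i.
List the singular points by increasing real part (a conjugate pair: the negative imaginary part first).

Radius of convergence at 0: 7/12.
At -7/12: a pole of order 1; residue 32230/135633.
At (-5/22) - ((1/22)*sqrt(415))*i: a pole of order 1; residue (-20442/45211) + ((476606/18762565)*sqrt(415))*i.
At (-5/22) + ((1/22)*sqrt(415))*i: a pole of order 1; residue (-20442/45211) - ((476606/18762565)*sqrt(415))*i.


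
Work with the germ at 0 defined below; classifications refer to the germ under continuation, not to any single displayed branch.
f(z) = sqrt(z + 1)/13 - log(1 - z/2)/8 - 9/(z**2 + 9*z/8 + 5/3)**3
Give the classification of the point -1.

The term (1/13)*sqrt(1 - z/(-1)) has argument 1 - -1/(-1) = 0 at -1: a square-root (algebraic, two-sheeted) branch point; the remaining terms are analytic or single-valued there.

The point is an algebraic (square-root) branch point.


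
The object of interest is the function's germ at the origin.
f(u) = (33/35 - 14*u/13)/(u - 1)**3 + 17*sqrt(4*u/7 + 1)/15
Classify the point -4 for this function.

The point is a regular point.

Denominator factors: u - 1 = -5 at u = -4 — none vanishes.
Branch term sqrt(1 - u/(-7/4)): argument at -4 is -9/7, nonzero, so -4 is not its branch point (a point on a principal cut is still regular for the continued germ).
So the germ continues analytically to -4.


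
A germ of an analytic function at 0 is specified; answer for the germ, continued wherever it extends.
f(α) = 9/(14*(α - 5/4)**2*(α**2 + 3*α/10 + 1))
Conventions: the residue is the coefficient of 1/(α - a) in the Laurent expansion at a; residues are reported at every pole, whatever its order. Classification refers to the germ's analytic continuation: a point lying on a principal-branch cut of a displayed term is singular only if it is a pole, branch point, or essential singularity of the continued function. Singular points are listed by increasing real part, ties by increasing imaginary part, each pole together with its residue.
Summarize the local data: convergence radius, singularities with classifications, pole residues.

Radius of convergence at 0: 1.
At (-3/20) - ((1/20)*sqrt(391))*i: a pole of order 1; residue (1152/11045) + ((56592/30230165)*sqrt(391))*i.
At (-3/20) + ((1/20)*sqrt(391))*i: a pole of order 1; residue (1152/11045) - ((56592/30230165)*sqrt(391))*i.
At 5/4: a pole of order 2; residue -2304/11045.

Denominator factor (α - 5/4)^2: pole of order 2 at 5/4, modulus 5/4.
Denominator factor (α**2 + 3*α/10 + 1): discriminant -391/100, complex-conjugate roots (-3/20) + ((1/20)*sqrt(391))*i and (-3/20) - ((1/20)*sqrt(391))*i; poles of order 1, moduli 1 and 1.
The radius of convergence is the smallest modulus among the singular points: 1.
The factor α**2 + 3*α/10 + 1 splits as (α - a)(α - a') with a = (-3/20) - ((1/20)*sqrt(391))*i, a' = (-3/20) + ((1/20)*sqrt(391))*i. At the order-1 pole a set g(α) = (α - a)*f(α) = [9/(14*(α - 5/4)**2)] / (α - a').
Simple pole: residue = g(a) at a = (-3/20) - ((1/20)*sqrt(391))*i, which is (1152/11045) + ((56592/30230165)*sqrt(391))*i.
The factor α**2 + 3*α/10 + 1 splits as (α - a)(α - a') with a = (-3/20) + ((1/20)*sqrt(391))*i, a' = (-3/20) - ((1/20)*sqrt(391))*i. At the order-1 pole a set g(α) = (α - a)*f(α) = [9/(14*(α - 5/4)**2)] / (α - a').
Simple pole: residue = g(a) at a = (-3/20) + ((1/20)*sqrt(391))*i, which is (1152/11045) - ((56592/30230165)*sqrt(391))*i.
At the order-2 pole 5/4 set g(α) = (α - (5/4))^2*f(α) = 9/(14*(α**2 + 3*α/10 + 1)).
Order-2 pole: residue = g'(a); g'(5/4) = -2304/11045, so the residue is -2304/11045.
List the singular points by increasing real part (a conjugate pair: the negative imaginary part first).


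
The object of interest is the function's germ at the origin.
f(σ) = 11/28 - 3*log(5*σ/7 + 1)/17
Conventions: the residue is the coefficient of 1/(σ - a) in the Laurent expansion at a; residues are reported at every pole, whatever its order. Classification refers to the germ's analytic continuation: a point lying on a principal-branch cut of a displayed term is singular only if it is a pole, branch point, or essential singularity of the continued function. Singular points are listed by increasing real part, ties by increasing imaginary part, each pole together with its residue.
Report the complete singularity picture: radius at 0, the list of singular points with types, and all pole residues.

Branch term (-3/17)*log(1 - σ/(-7/5)): its argument vanishes at σ = -7/5, a logarithmic branch point, modulus 7/5.
The radius of convergence is the smallest modulus among the singular points: 7/5.

Radius of convergence at 0: 7/5.
At -7/5: a logarithmic branch point.


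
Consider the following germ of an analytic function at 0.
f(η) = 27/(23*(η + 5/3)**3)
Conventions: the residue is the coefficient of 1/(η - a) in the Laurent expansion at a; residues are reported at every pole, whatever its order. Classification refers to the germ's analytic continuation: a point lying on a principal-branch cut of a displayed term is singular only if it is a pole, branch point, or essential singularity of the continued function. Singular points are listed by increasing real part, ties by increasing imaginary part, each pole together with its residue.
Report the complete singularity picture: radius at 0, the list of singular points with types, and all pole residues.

Radius of convergence at 0: 5/3.
At -5/3: a pole of order 3; residue 0.

Denominator factor (η + 5/3)^3: pole of order 3 at -5/3, modulus 5/3.
The radius of convergence is the smallest modulus among the singular points: 5/3.
At the order-3 pole -5/3 set g(η) = (η - (-5/3))^3*f(η) = 27/23.
Order-3 pole: residue = g''(a)/2; g''(-5/3) = 0, so the residue is 0.


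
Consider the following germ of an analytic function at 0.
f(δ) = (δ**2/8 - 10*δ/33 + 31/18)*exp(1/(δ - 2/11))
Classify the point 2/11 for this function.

The exponent 1/(δ - (2/11)) has a pole at 2/11, so exp(1/(δ - (2/11))) takes every nonzero value near it: an essential singularity (not a pole of any order).

The point is an essential singularity.


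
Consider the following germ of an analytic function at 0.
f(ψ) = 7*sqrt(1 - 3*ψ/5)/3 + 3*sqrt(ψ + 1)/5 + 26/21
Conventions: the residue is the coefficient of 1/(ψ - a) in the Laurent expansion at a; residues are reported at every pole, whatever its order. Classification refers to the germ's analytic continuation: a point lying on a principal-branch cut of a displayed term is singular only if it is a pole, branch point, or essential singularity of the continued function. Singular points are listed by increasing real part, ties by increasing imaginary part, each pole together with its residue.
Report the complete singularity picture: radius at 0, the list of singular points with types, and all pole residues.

Branch term (3/5)*sqrt(1 - ψ/(-1)): its argument vanishes at ψ = -1, a square-root branch point, modulus 1.
Branch term (7/3)*sqrt(1 - ψ/(5/3)): its argument vanishes at ψ = 5/3, a square-root branch point, modulus 5/3.
The radius of convergence is the smallest modulus among the singular points: 1.
List the singular points by increasing real part (a conjugate pair: the negative imaginary part first).

Radius of convergence at 0: 1.
At -1: an algebraic (square-root) branch point.
At 5/3: an algebraic (square-root) branch point.


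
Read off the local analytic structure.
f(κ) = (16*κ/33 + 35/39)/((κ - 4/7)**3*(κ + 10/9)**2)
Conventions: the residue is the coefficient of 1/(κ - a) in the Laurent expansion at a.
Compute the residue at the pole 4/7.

The residue is 4261884417/18053420528.

At the order-3 pole 4/7 set g(κ) = (κ - (4/7))^3*f(κ) = (16*κ/33 + 35/39)/(κ + 10/9)**2.
Order-3 pole: residue = g''(a)/2; g''(4/7) = 4261884417/9026710264, so the residue is 4261884417/18053420528.


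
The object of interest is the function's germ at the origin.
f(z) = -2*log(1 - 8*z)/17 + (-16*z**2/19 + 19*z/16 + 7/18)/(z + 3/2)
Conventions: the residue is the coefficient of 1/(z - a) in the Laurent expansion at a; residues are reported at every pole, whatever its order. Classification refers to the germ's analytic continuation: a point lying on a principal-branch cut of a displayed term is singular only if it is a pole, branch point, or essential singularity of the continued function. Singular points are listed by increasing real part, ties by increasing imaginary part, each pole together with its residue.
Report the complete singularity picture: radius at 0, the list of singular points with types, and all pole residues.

Radius of convergence at 0: 1/8.
At -3/2: a pole of order 1; residue -17987/5472.
At 1/8: a logarithmic branch point.

Denominator factor (z + 3/2): pole of order 1 at -3/2, modulus 3/2.
Branch term (-2/17)*log(1 - z/(1/8)): its argument vanishes at z = 1/8, a logarithmic branch point, modulus 1/8.
The radius of convergence is the smallest modulus among the singular points: 1/8.
The branch term is analytic at -3/2 and contributes nothing to the residue; only the rational part matters.
At the order-1 pole -3/2 set g(z) = (z - (-3/2))*(rational part) = -16*z**2/19 + 19*z/16 + 7/18.
Simple pole: residue = g(a) at a = -3/2, which is -17987/5472.
List the singular points by increasing real part (a conjugate pair: the negative imaginary part first).


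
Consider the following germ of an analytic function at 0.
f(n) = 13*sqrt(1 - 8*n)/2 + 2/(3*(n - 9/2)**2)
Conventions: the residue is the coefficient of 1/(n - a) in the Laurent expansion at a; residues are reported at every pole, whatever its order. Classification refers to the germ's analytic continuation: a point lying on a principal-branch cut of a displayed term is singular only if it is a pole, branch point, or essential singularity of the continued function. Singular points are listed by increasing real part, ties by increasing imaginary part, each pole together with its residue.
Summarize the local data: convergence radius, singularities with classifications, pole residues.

Radius of convergence at 0: 1/8.
At 1/8: an algebraic (square-root) branch point.
At 9/2: a pole of order 2; residue 0.

Denominator factor (n - 9/2)^2: pole of order 2 at 9/2, modulus 9/2.
Branch term (13/2)*sqrt(1 - n/(1/8)): its argument vanishes at n = 1/8, a square-root branch point, modulus 1/8.
The radius of convergence is the smallest modulus among the singular points: 1/8.
The branch term is analytic at 9/2 and contributes nothing to the residue; only the rational part matters.
At the order-2 pole 9/2 set g(n) = (n - (9/2))^2*(rational part) = 2/3.
Order-2 pole: residue = g'(a); g'(9/2) = 0, so the residue is 0.
List the singular points by increasing real part (a conjugate pair: the negative imaginary part first).


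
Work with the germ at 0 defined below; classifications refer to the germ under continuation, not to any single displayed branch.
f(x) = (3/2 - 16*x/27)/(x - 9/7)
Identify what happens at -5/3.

Denominator factors: x - 9/7 = -62/21 at x = -5/3 — none vanishes.
So the germ continues analytically to -5/3.

The point is a regular point.


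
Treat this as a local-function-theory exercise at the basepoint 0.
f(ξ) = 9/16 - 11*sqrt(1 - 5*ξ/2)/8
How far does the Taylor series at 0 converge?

Branch term (-11/8)*sqrt(1 - ξ/(2/5)): its argument vanishes at ξ = 2/5, a square-root branch point, modulus 2/5.
The radius of convergence is the smallest modulus among the singular points: 2/5.

The radius of convergence is 2/5.


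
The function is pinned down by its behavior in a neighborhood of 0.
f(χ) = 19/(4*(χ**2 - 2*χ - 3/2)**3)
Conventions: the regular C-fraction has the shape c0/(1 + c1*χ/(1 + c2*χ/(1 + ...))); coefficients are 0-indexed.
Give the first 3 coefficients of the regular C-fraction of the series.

The regular C-fraction coefficients are [-38/27, 4, -5/6].

Taylor coefficients (expand at 0): a_0 = -38/27, a_1 = 152/27, a_2 = -1444/81.
c0 = a_0 = -38/27. Peel one level at a time: if S = 1 + c*χ/S' with S'(0) = 1, then c is the χ-coefficient of S and S' = c*χ/(S - 1).
S_1 = c0/f = 1 + (4)*χ + (10/3)*χ^2 + ...; c1 = 4.
S_2 = c1*χ/(S_1 - 1) = 1 + (-5/6)*χ + ...; c2 = -5/6.


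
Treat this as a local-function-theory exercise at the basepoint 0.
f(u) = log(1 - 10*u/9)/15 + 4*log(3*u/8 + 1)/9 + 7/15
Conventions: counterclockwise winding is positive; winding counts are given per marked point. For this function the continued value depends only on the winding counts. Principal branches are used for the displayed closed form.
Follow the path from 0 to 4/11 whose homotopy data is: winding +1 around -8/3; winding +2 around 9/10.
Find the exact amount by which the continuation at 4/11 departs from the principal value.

The rational part is single-valued and drops out of the difference; each branch term changes only by its own monodromy.
(1/15)*log(1 - u/(9/10)): each positive loop around 9/10 adds 2*pi*i to the log, so winding +2 contributes (1/15)*(2)*2*pi*i = (4/15)*pi*i.
(4/9)*log(1 - u/(-8/3)): each positive loop around -8/3 adds 2*pi*i to the log, so winding +1 contributes (4/9)*(1)*2*pi*i = (8/9)*pi*i.
Summing the contributions at u = 4/11 gives (52/45)*pi*i.

Continued minus principal equals (52/45)*pi*i.


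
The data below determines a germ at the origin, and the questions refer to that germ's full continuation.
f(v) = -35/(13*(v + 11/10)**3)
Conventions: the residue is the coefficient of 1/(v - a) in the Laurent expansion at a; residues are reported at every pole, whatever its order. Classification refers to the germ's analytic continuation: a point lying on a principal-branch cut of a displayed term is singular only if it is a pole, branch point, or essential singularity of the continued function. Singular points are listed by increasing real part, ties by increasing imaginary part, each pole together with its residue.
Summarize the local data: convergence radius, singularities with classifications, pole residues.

Denominator factor (v + 11/10)^3: pole of order 3 at -11/10, modulus 11/10.
The radius of convergence is the smallest modulus among the singular points: 11/10.
At the order-3 pole -11/10 set g(v) = (v - (-11/10))^3*f(v) = -35/13.
Order-3 pole: residue = g''(a)/2; g''(-11/10) = 0, so the residue is 0.

Radius of convergence at 0: 11/10.
At -11/10: a pole of order 3; residue 0.


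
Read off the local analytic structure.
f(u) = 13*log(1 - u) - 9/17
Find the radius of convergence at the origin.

The radius of convergence is 1.

Branch term (13)*log(1 - u/(1)): its argument vanishes at u = 1, a logarithmic branch point, modulus 1.
The radius of convergence is the smallest modulus among the singular points: 1.


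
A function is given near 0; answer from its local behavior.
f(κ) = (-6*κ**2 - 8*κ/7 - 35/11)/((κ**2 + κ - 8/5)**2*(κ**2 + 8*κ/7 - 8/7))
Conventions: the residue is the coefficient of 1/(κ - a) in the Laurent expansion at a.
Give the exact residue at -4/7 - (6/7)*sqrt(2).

The factor κ**2 + 8*κ/7 - 8/7 splits as (κ - a)(κ - a') with a = -4/7 - (6/7)*sqrt(2), a' = -4/7 + (6/7)*sqrt(2). At the order-1 pole a set g(κ) = (κ - a)*f(κ) = [(-6*κ**2 - 8*κ/7 - 35/11)/(κ**2 + κ - 8/5)**2] / (κ - a').
Simple pole: residue = g(a) at a = -4/7 - (6/7)*sqrt(2), which is 4961375/50864 + (45869975/610368)*sqrt(2).

The residue is 4961375/50864 + (45869975/610368)*sqrt(2).


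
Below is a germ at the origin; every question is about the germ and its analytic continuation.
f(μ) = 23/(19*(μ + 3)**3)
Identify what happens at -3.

The point is a pole of order 3.

The denominator factor μ + 3 vanishes at -3 and appears to the power 3; the numerator there equals 23/19, nonzero, and no other factor vanishes.
Hence a pole whose order is the multiplicity, 3.


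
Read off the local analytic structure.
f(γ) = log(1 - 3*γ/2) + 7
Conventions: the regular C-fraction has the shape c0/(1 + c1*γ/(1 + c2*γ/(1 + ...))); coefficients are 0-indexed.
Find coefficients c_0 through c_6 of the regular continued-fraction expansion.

Taylor coefficients (expand at 0): a_0 = 7, a_1 = -3/2, a_2 = -9/8, a_3 = -9/8, a_4 = -81/64, a_5 = -243/160, a_6 = -243/128.
c0 = a_0 = 7. Peel one level at a time: if S = 1 + c*γ/S' with S'(0) = 1, then c is the γ-coefficient of S and S' = c*γ/(S - 1).
S_1 = c0/f = 1 + (3/14)*γ + (81/392)*γ^2 + ...; c1 = 3/14.
S_2 = c1*γ/(S_1 - 1) = 1 + (-27/28)*γ + (-3/16)*γ^2 + ...; c2 = -27/28.
S_3 = c2*γ/(S_2 - 1) = 1 + (-7/36)*γ + (-35/324)*γ^2 + ...; c3 = -7/36.
S_4 = c3*γ/(S_3 - 1) = 1 + (-5/9)*γ + (-3/20)*γ^2 + ...; c4 = -5/9.
S_5 = c4*γ/(S_4 - 1) = 1 + (-27/100)*γ + (-81/625)*γ^2 + ...; c5 = -27/100.
S_6 = c5*γ/(S_5 - 1) = 1 + (-12/25)*γ + ...; c6 = -12/25.

The regular C-fraction coefficients are [7, 3/14, -27/28, -7/36, -5/9, -27/100, -12/25].


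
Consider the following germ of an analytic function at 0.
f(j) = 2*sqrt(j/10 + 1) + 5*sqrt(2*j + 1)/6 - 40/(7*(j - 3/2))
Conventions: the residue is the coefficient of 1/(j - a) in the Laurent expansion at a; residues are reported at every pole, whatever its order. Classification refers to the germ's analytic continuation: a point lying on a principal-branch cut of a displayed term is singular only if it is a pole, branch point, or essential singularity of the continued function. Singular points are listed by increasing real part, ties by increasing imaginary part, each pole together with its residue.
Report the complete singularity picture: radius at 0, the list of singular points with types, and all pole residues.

Radius of convergence at 0: 1/2.
At -10: an algebraic (square-root) branch point.
At -1/2: an algebraic (square-root) branch point.
At 3/2: a pole of order 1; residue -40/7.

Denominator factor (j - 3/2): pole of order 1 at 3/2, modulus 3/2.
Branch term (2)*sqrt(1 - j/(-10)): its argument vanishes at j = -10, a square-root branch point, modulus 10.
Branch term (5/6)*sqrt(1 - j/(-1/2)): its argument vanishes at j = -1/2, a square-root branch point, modulus 1/2.
The radius of convergence is the smallest modulus among the singular points: 1/2.
The branch terms are analytic at 3/2 and contribute nothing to the residue; only the rational part matters.
At the order-1 pole 3/2 set g(j) = (j - (3/2))*(rational part) = -40/7.
Simple pole: residue = g(a) at a = 3/2, which is -40/7.
List the singular points by increasing real part (a conjugate pair: the negative imaginary part first).


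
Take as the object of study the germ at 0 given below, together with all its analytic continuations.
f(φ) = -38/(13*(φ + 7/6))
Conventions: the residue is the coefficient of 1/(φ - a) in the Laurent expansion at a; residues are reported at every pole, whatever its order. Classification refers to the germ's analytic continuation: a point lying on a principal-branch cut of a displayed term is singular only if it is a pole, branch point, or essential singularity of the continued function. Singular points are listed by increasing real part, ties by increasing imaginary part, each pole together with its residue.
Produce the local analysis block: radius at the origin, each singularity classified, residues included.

Radius of convergence at 0: 7/6.
At -7/6: a pole of order 1; residue -38/13.

Denominator factor (φ + 7/6): pole of order 1 at -7/6, modulus 7/6.
The radius of convergence is the smallest modulus among the singular points: 7/6.
At the order-1 pole -7/6 set g(φ) = (φ - (-7/6))*f(φ) = -38/13.
Simple pole: residue = g(a) at a = -7/6, which is -38/13.


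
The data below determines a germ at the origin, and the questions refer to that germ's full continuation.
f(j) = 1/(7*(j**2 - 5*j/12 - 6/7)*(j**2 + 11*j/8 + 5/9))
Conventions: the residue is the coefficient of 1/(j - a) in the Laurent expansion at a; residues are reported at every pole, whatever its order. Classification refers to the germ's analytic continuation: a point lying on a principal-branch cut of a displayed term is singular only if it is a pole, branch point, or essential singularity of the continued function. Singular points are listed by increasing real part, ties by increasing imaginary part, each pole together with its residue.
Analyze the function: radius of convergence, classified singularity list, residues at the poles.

Denominator factor (j**2 + 11*j/8 + 5/9): discriminant -191/576, complex-conjugate roots (-11/16) + ((1/48)*sqrt(191))*i and (-11/16) - ((1/48)*sqrt(191))*i; poles of order 1, moduli (1/3)*sqrt(5) and (1/3)*sqrt(5).
Denominator factor (j**2 - 5*j/12 - 6/7): discriminant 3631/1008, real irrational roots 5/24 + (1/168)*sqrt(25417) and 5/24 - (1/168)*sqrt(25417); poles of order 1, moduli 5/24 + (1/168)*sqrt(25417) and -5/24 + (1/168)*sqrt(25417).
The radius of convergence is the smallest modulus among the singular points: -5/24 + (1/168)*sqrt(25417).
The factor j**2 - 5*j/12 - 6/7 splits as (j - a)(j - a') with a = 5/24 - (1/168)*sqrt(25417), a' = 5/24 + (1/168)*sqrt(25417). At the order-1 pole a set g(j) = (j - a)*f(j) = [1/(7*(j**2 + 11*j/8 + 5/9))] / (j - a').
Simple pole: residue = g(a) at a = 5/24 - (1/168)*sqrt(25417), which is -2709/6326 - (64809/22969706)*sqrt(25417).
The factor j**2 + 11*j/8 + 5/9 splits as (j - a)(j - a') with a = (-11/16) - ((1/48)*sqrt(191))*i, a' = (-11/16) + ((1/48)*sqrt(191))*i. At the order-1 pole a set g(j) = (j - a)*f(j) = [1/(7*(j**2 - 5*j/12 - 6/7))] / (j - a').
Simple pole: residue = g(a) at a = (-11/16) - ((1/48)*sqrt(191))*i, which is (2709/6326) - ((13131/1208266)*sqrt(191))*i.
The factor j**2 + 11*j/8 + 5/9 splits as (j - a)(j - a') with a = (-11/16) + ((1/48)*sqrt(191))*i, a' = (-11/16) - ((1/48)*sqrt(191))*i. At the order-1 pole a set g(j) = (j - a)*f(j) = [1/(7*(j**2 - 5*j/12 - 6/7))] / (j - a').
Simple pole: residue = g(a) at a = (-11/16) + ((1/48)*sqrt(191))*i, which is (2709/6326) + ((13131/1208266)*sqrt(191))*i.
The factor j**2 - 5*j/12 - 6/7 splits as (j - a)(j - a') with a = 5/24 + (1/168)*sqrt(25417), a' = 5/24 - (1/168)*sqrt(25417). At the order-1 pole a set g(j) = (j - a)*f(j) = [1/(7*(j**2 + 11*j/8 + 5/9))] / (j - a').
Simple pole: residue = g(a) at a = 5/24 + (1/168)*sqrt(25417), which is -2709/6326 + (64809/22969706)*sqrt(25417).
List the singular points by increasing real part (a conjugate pair: the negative imaginary part first).

Radius of convergence at 0: -5/24 + (1/168)*sqrt(25417).
At 5/24 - (1/168)*sqrt(25417): a pole of order 1; residue -2709/6326 - (64809/22969706)*sqrt(25417).
At (-11/16) - ((1/48)*sqrt(191))*i: a pole of order 1; residue (2709/6326) - ((13131/1208266)*sqrt(191))*i.
At (-11/16) + ((1/48)*sqrt(191))*i: a pole of order 1; residue (2709/6326) + ((13131/1208266)*sqrt(191))*i.
At 5/24 + (1/168)*sqrt(25417): a pole of order 1; residue -2709/6326 + (64809/22969706)*sqrt(25417).


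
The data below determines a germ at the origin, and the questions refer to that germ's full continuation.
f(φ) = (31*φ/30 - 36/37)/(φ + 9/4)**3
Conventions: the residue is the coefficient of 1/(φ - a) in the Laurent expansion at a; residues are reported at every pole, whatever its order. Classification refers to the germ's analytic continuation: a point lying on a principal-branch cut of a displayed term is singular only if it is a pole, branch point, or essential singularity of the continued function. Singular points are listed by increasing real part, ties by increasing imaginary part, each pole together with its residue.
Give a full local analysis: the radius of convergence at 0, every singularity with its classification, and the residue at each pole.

Radius of convergence at 0: 9/4.
At -9/4: a pole of order 3; residue 0.

Denominator factor (φ + 9/4)^3: pole of order 3 at -9/4, modulus 9/4.
The radius of convergence is the smallest modulus among the singular points: 9/4.
At the order-3 pole -9/4 set g(φ) = (φ - (-9/4))^3*f(φ) = 31*φ/30 - 36/37.
Order-3 pole: residue = g''(a)/2; g''(-9/4) = 0, so the residue is 0.
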